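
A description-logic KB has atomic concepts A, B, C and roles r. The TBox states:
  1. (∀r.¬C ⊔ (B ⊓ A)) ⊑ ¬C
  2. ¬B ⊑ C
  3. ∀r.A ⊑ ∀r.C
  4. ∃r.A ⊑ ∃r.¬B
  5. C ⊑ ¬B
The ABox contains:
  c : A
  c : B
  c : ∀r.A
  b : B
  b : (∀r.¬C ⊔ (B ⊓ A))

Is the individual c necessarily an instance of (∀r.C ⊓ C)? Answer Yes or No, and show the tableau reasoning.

1. c : (∀r.C ⊓ C)?  L(c) = {A, B, ∀r.A} ∪ {(∃r.¬C ⊔ ¬C)}
   apply at c: ∀r.A⊑∀r.C
   open: L(c) ⊇ {A, B, ¬C, ∀r.A, ∀r.C, …} — c ∉ (∀r.C ⊓ C) possible
2. Hence c : (∀r.C ⊓ C): not entailed.

No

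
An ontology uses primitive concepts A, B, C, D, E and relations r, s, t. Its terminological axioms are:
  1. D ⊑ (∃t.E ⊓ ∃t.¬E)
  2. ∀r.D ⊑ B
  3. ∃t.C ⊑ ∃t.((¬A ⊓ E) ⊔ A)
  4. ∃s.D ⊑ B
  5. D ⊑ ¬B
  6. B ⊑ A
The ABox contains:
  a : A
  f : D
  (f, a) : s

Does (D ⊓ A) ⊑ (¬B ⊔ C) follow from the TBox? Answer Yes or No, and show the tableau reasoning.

1. (D ⊓ A) ⊑ (¬B ⊔ C)  ⇔  ((D ⊓ A) ⊓ (B ⊓ ¬C)) unsat w.r.t. T
   all branches close; clash {B, ¬B} at x₀
2. Hence (D ⊓ A) ⊑ (¬B ⊔ C): entailed.

Yes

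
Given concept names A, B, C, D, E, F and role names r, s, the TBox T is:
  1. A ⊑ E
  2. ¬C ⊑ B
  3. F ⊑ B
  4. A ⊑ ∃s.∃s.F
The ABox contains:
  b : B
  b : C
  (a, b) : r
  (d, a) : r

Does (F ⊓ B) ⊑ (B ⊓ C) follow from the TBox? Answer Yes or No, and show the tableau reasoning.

No

1. (F ⊓ B) ⊑ (B ⊓ C)  ⇔  ((F ⊓ B) ⊓ (¬B ⊔ ¬C)) unsat w.r.t. T
   open: L(x₀) ⊇ {B, F, ¬A, ¬C}
2. Hence (F ⊓ B) ⊑ (B ⊓ C): not entailed.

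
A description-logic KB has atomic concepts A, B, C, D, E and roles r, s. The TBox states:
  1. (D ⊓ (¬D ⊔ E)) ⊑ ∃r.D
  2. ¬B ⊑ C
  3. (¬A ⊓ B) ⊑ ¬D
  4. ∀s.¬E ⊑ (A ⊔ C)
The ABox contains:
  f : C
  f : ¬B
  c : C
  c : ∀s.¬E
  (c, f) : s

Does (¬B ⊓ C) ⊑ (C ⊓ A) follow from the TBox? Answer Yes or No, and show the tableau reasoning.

1. (¬B ⊓ C) ⊑ (C ⊓ A)  ⇔  ((¬B ⊓ C) ⊓ (¬C ⊔ ¬A)) unsat w.r.t. T
   open: L(x₀) ⊇ {C, ¬A, ¬B, ¬D, ∃s.E} (+ ∃-successors)
2. Hence (¬B ⊓ C) ⊑ (C ⊓ A): not entailed.

No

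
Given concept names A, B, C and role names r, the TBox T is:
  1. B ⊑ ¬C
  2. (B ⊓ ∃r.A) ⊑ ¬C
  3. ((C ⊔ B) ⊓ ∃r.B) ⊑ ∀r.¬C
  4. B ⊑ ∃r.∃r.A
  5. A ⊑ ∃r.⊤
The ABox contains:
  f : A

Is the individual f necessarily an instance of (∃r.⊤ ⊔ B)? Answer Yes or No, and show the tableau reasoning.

Yes

1. f : (∃r.⊤ ⊔ B)?  L(f) = {A} ∪ {(∀r.⊥ ⊓ ¬B)}
   clash ⊥ at an ∃-successor — f ∈ (∃r.⊤ ⊔ B)
2. Hence f : (∃r.⊤ ⊔ B): entailed.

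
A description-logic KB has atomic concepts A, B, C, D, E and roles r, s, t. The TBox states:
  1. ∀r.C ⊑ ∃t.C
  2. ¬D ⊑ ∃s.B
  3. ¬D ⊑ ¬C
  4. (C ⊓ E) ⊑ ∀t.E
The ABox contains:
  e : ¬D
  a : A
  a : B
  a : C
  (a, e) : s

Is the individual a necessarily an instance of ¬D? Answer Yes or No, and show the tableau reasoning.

1. a : ¬D?  L(a) = {A, B, C} ∪ {D}
   open: L(a) ⊇ {A, B, C, D, ¬E, …} (+ ∃-successors) — a ∉ ¬D possible
2. Hence a : ¬D: not entailed.

No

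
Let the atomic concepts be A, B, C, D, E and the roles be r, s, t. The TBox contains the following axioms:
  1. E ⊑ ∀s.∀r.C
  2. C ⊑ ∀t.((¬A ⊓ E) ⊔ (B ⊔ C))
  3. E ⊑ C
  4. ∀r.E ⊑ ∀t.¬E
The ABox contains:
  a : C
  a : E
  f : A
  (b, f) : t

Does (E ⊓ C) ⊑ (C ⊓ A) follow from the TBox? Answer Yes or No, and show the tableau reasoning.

No

1. (E ⊓ C) ⊑ (C ⊓ A)  ⇔  ((E ⊓ C) ⊓ (¬C ⊔ ¬A)) unsat w.r.t. T
   apply at x₀: E⊑∀s.∀r.C; C⊑∀t.((¬A ⊓ E) ⊔ (B ⊔ C))
   open: L(x₀) ⊇ {C, E, ¬A, ∀s.∀r.C, ∀t.((¬A ⊓ E) ⊔ (B ⊔ C)), …} (+ ∃-successors)
2. Hence (E ⊓ C) ⊑ (C ⊓ A): not entailed.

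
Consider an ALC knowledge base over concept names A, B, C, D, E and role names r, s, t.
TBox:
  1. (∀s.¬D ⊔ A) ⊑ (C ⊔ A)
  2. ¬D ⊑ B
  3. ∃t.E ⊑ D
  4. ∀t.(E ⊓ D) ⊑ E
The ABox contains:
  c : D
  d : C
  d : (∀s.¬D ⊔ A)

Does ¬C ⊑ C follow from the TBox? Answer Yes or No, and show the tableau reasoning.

No

1. ¬C ⊑ C  ⇔  (¬C ⊓ ¬C) unsat w.r.t. T
   open: L(x₀) ⊇ {D, ¬A, ¬C, ∃s.D, ∃t.(¬E ⊔ ¬D)} (+ ∃-successors)
2. Hence ¬C ⊑ C: not entailed.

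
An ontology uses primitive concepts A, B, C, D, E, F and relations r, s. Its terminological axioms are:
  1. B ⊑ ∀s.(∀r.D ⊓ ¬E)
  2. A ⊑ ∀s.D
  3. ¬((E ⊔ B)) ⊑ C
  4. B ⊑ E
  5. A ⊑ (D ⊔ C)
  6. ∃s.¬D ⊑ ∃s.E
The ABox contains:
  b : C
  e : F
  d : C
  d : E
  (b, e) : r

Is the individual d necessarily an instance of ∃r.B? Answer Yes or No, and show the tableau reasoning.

No

1. d : ∃r.B?  L(d) = {C, E} ∪ {∀r.¬B}
   open: L(d) ⊇ {C, E, ¬A, ¬B, ∀r.¬B, …} — d ∉ ∃r.B possible
2. Hence d : ∃r.B: not entailed.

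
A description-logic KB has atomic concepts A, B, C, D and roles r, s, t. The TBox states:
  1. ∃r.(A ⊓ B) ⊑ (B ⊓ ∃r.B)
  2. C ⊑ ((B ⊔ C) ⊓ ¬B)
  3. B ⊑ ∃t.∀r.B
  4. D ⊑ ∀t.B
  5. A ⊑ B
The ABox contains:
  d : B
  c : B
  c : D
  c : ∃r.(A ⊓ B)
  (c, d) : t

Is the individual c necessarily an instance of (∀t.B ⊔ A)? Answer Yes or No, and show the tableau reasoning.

1. c : (∀t.B ⊔ A)?  L(c) = {B, D, ∃r.(A ⊓ B)} ∪ {(∃t.¬B ⊓ ¬A)}
   clash {B, ¬B} at c — c ∈ (∀t.B ⊔ A)
2. Hence c : (∀t.B ⊔ A): entailed.

Yes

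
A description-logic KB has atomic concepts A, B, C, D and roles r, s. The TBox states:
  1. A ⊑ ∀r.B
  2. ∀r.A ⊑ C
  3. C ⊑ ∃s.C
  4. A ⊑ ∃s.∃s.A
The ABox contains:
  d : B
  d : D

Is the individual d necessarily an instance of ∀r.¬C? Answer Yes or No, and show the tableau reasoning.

1. d : ∀r.¬C?  L(d) = {B, D} ∪ {∃r.C}
   open: L(d) ⊇ {B, D, ¬A, ¬C, ∃r.C, …} (+ ∃-successors) — d ∉ ∀r.¬C possible
2. Hence d : ∀r.¬C: not entailed.

No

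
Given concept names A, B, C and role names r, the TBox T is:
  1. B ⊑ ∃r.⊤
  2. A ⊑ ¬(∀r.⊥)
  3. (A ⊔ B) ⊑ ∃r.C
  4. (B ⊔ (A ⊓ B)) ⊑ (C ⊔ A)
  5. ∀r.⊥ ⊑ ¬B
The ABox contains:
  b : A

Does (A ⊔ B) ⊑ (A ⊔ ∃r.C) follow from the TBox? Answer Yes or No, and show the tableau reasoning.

Yes

1. (A ⊔ B) ⊑ (A ⊔ ∃r.C)  ⇔  ((A ⊔ B) ⊓ (¬A ⊓ ∀r.¬C)) unsat w.r.t. T
   all branches close; clash {A, ¬A} at x₀
2. Hence (A ⊔ B) ⊑ (A ⊔ ∃r.C): entailed.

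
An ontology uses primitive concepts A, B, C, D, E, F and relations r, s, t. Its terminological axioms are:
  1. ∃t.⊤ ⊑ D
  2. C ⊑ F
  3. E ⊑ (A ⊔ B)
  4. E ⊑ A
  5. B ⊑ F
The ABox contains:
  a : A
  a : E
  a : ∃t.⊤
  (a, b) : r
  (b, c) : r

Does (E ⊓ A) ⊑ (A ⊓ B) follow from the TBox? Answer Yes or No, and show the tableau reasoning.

No

1. (E ⊓ A) ⊑ (A ⊓ B)  ⇔  ((E ⊓ A) ⊓ (¬A ⊔ ¬B)) unsat w.r.t. T
   apply at x₀: E⊑(A ⊔ B)
   open: L(x₀) ⊇ {A, E, ¬B, ¬C, ∀t.⊥}
2. Hence (E ⊓ A) ⊑ (A ⊓ B): not entailed.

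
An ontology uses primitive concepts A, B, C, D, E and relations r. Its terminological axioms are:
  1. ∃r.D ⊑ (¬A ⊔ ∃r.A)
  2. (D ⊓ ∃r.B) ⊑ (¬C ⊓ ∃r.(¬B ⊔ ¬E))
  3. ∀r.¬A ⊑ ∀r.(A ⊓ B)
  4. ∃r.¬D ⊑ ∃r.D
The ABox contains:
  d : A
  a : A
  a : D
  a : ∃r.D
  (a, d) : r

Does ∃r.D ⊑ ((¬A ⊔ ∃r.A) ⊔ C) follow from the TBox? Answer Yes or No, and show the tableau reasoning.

1. ∃r.D ⊑ ((¬A ⊔ ∃r.A) ⊔ C)  ⇔  (∃r.D ⊓ ((A ⊓ ∀r.¬A) ⊓ ¬C)) unsat w.r.t. T
   all branches close; clash {A, ¬A} at an ∃-successor
2. Hence ∃r.D ⊑ ((¬A ⊔ ∃r.A) ⊔ C): entailed.

Yes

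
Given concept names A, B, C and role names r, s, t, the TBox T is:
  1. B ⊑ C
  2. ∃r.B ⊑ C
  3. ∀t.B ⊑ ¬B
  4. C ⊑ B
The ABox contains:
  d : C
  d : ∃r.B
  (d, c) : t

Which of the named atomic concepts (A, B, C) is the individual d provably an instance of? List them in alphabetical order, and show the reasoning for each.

1. d : A?  L(d) = {C, ∃r.B} ∪ {¬A}
   apply at d: C⊑B
   open: L(d) ⊇ {B, C, ¬A, ∃r.B, ∃t.¬B} (+ ∃-successors) — d ∉ A possible
2. d : B?  L(d) = {C, ∃r.B} ∪ {¬B}
   clash {B, ¬B} at d — d ∈ B
3. d : C?  L(d) = {C, ∃r.B} ∪ {¬C}
   clash {C, ¬C} at d — d ∈ C
4. Entailed for d: {B, C}

{B, C}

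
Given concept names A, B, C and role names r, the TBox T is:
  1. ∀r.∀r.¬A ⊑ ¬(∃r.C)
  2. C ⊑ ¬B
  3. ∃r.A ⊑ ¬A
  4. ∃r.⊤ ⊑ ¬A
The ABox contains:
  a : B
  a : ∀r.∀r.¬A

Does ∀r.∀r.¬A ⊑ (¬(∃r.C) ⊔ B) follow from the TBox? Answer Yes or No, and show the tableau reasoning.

1. ∀r.∀r.¬A ⊑ (¬(∃r.C) ⊔ B)  ⇔  (∀r.∀r.¬A ⊓ (∃r.C ⊓ ¬B)) unsat w.r.t. T
   all branches close; clash {C, ¬C} at an ∃-successor
2. Hence ∀r.∀r.¬A ⊑ (¬(∃r.C) ⊔ B): entailed.

Yes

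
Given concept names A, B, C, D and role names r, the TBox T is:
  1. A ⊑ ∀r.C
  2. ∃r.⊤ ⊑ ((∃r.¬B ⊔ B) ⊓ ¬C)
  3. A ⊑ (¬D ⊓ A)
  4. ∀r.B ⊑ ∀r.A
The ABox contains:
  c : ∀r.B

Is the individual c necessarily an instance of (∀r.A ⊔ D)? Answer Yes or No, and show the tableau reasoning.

Yes

1. c : (∀r.A ⊔ D)?  L(c) = {∀r.B} ∪ {(∃r.¬A ⊓ ¬D)}
   clash {A, ¬A} at an ∃-successor — c ∈ (∀r.A ⊔ D)
2. Hence c : (∀r.A ⊔ D): entailed.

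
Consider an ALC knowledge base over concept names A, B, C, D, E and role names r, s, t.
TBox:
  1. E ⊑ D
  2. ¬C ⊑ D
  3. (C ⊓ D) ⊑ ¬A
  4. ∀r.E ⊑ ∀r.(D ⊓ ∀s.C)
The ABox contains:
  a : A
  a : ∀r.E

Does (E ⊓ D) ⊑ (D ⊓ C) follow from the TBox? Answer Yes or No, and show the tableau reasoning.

No

1. (E ⊓ D) ⊑ (D ⊓ C)  ⇔  ((E ⊓ D) ⊓ (¬D ⊔ ¬C)) unsat w.r.t. T
   open: L(x₀) ⊇ {D, E, ¬C, ∃r.¬E} (+ ∃-successors)
2. Hence (E ⊓ D) ⊑ (D ⊓ C): not entailed.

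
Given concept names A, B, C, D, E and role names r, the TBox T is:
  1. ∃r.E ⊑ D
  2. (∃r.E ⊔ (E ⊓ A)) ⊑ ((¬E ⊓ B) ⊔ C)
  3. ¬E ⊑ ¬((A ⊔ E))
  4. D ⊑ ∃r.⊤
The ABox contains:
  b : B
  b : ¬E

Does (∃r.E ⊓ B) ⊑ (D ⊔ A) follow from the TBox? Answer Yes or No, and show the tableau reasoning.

Yes

1. (∃r.E ⊓ B) ⊑ (D ⊔ A)  ⇔  ((∃r.E ⊓ B) ⊓ (¬D ⊓ ¬A)) unsat w.r.t. T
   all branches close; clash {D, ¬D} at x₀
2. Hence (∃r.E ⊓ B) ⊑ (D ⊔ A): entailed.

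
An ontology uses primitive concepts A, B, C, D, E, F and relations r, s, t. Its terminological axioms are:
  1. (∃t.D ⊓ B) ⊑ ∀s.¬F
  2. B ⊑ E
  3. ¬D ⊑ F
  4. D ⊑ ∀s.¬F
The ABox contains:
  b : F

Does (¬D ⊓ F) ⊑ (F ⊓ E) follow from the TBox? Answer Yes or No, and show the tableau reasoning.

1. (¬D ⊓ F) ⊑ (F ⊓ E)  ⇔  ((¬D ⊓ F) ⊓ (¬F ⊔ ¬E)) unsat w.r.t. T
   open: L(x₀) ⊇ {F, ¬B, ¬D, ¬E}
2. Hence (¬D ⊓ F) ⊑ (F ⊓ E): not entailed.

No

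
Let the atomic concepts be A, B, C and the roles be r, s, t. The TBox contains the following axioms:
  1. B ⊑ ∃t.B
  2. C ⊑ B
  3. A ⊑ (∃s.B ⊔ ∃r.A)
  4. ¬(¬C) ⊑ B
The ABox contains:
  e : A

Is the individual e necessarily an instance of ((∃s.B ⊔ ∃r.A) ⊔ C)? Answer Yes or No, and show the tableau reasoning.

1. e : ((∃s.B ⊔ ∃r.A) ⊔ C)?  L(e) = {A} ∪ {((∀s.¬B ⊓ ∀r.¬A) ⊓ ¬C)}
   clash {A, ¬A} at an ∃-successor — e ∈ ((∃s.B ⊔ ∃r.A) ⊔ C)
2. Hence e : ((∃s.B ⊔ ∃r.A) ⊔ C): entailed.

Yes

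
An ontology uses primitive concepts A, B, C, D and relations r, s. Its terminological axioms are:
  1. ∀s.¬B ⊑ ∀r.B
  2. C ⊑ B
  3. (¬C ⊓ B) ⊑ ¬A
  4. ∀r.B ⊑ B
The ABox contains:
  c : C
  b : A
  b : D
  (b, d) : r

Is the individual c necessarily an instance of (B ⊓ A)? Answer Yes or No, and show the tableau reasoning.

1. c : (B ⊓ A)?  L(c) = {C} ∪ {(¬B ⊔ ¬A)}
   apply at c: C⊑B
   open: L(c) ⊇ {B, C, ¬A, ∃s.B} (+ ∃-successors) — c ∉ (B ⊓ A) possible
2. Hence c : (B ⊓ A): not entailed.

No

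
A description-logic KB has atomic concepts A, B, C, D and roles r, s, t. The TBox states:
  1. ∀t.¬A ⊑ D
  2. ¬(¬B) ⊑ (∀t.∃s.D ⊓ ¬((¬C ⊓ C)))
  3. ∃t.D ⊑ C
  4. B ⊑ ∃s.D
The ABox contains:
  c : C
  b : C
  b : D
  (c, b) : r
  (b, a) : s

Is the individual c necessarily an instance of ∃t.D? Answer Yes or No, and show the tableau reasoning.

1. c : ∃t.D?  L(c) = {C} ∪ {∀t.¬D}
   open: L(c) ⊇ {C, ¬B, ∀t.¬D, ∃t.A} (+ ∃-successors) — c ∉ ∃t.D possible
2. Hence c : ∃t.D: not entailed.

No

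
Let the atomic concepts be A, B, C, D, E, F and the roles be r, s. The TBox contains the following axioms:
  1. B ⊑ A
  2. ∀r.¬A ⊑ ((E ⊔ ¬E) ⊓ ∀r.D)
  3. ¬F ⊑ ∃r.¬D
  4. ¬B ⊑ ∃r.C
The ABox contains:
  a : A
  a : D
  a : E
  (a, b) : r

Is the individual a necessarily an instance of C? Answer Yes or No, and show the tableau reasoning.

1. a : C?  L(a) = {A, D, E} ∪ {¬C}
   open: L(a) ⊇ {A, B, D, E, F, …} (+ ∃-successors) — a ∉ C possible
2. Hence a : C: not entailed.

No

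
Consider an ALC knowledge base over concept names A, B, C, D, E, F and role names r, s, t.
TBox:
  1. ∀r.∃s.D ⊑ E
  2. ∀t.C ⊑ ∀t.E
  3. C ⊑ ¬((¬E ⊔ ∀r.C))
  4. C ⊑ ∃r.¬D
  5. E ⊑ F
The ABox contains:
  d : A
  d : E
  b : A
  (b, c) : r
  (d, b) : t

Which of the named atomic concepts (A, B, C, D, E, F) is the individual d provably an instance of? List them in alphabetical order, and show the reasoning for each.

1. d : A?  L(d) = {A, E} ∪ {¬A}
   clash {A, ¬A} at d — d ∈ A
2. d : B?  L(d) = {A, E} ∪ {¬B}
   apply at d: E⊑F
   open: L(d) ⊇ {A, E, F, ¬B, ¬C, …} (+ ∃-successors) — d ∉ B possible
3. d : C?  L(d) = {A, E} ∪ {¬C}
   apply at d: E⊑F
   open: L(d) ⊇ {A, E, F, ¬C, ∃t.¬C} (+ ∃-successors) — d ∉ C possible
4. d : D?  L(d) = {A, E} ∪ {¬D}
   apply at d: E⊑F
   open: L(d) ⊇ {A, E, F, ¬C, ¬D, …} (+ ∃-successors) — d ∉ D possible
5. d : E?  L(d) = {A, E} ∪ {¬E}
   clash {E, ¬E} at d — d ∈ E
6. d : F?  L(d) = {A, E} ∪ {¬F}
   clash {F, ¬F} at d — d ∈ F
7. Entailed for d: {A, E, F}

{A, E, F}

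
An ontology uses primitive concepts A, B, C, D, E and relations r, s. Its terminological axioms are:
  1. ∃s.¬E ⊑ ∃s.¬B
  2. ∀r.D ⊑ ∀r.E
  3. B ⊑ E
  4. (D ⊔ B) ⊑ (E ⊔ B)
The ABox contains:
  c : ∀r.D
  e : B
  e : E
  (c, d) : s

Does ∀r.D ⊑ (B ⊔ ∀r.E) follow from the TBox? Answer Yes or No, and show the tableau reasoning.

Yes

1. ∀r.D ⊑ (B ⊔ ∀r.E)  ⇔  (∀r.D ⊓ (¬B ⊓ ∃r.¬E)) unsat w.r.t. T
   all branches close; clash {B, ¬B} at x₀
2. Hence ∀r.D ⊑ (B ⊔ ∀r.E): entailed.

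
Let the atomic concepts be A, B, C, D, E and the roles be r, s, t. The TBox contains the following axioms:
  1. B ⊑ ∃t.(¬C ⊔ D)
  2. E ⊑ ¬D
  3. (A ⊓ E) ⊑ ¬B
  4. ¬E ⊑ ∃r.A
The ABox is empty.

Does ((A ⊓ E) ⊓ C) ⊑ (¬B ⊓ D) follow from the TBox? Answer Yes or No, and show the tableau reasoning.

1. ((A ⊓ E) ⊓ C) ⊑ (¬B ⊓ D)  ⇔  (((A ⊓ E) ⊓ C) ⊓ (B ⊔ ¬D)) unsat w.r.t. T
   apply at x₀: E⊑¬D; (A ⊓ E)⊑¬B
   open: L(x₀) ⊇ {A, C, E, ¬B, ¬D}
2. Hence ((A ⊓ E) ⊓ C) ⊑ (¬B ⊓ D): not entailed.

No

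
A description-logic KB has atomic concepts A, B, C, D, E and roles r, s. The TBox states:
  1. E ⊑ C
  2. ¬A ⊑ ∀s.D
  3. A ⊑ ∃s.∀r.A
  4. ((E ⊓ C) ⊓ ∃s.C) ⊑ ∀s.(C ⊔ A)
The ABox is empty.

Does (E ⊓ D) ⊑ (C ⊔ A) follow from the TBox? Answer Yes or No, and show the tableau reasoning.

Yes

1. (E ⊓ D) ⊑ (C ⊔ A)  ⇔  ((E ⊓ D) ⊓ (¬C ⊓ ¬A)) unsat w.r.t. T
   all branches close; clash {C, ¬C} at x₀
2. Hence (E ⊓ D) ⊑ (C ⊔ A): entailed.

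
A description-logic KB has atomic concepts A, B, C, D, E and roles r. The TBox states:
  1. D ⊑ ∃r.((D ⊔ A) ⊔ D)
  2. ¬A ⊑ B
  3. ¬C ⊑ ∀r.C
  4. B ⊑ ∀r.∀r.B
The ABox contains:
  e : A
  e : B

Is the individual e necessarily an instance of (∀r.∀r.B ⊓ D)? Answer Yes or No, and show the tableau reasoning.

No

1. e : (∀r.∀r.B ⊓ D)?  L(e) = {A, B} ∪ {(∃r.∃r.¬B ⊔ ¬D)}
   apply at e: B⊑∀r.∀r.B
   open: L(e) ⊇ {A, B, C, ¬D, ∀r.∀r.B} — e ∉ (∀r.∀r.B ⊓ D) possible
2. Hence e : (∀r.∀r.B ⊓ D): not entailed.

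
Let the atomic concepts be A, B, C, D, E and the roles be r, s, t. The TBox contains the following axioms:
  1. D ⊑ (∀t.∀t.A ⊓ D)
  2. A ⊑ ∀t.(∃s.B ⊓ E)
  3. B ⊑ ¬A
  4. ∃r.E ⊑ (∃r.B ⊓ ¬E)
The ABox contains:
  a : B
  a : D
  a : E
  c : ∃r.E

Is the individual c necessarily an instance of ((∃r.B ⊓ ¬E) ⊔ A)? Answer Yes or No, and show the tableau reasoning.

1. c : ((∃r.B ⊓ ¬E) ⊔ A)?  L(c) = {∃r.E} ∪ {((∀r.¬B ⊔ E) ⊓ ¬A)}
   clash {E, ¬E} at c — c ∈ ((∃r.B ⊓ ¬E) ⊔ A)
2. Hence c : ((∃r.B ⊓ ¬E) ⊔ A): entailed.

Yes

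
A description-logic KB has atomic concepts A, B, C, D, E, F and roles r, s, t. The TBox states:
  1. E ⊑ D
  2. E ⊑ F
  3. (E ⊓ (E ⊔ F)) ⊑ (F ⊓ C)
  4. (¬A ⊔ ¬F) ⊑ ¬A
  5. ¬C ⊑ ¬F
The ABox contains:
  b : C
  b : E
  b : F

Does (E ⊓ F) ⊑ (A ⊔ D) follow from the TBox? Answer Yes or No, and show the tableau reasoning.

Yes

1. (E ⊓ F) ⊑ (A ⊔ D)  ⇔  ((E ⊓ F) ⊓ (¬A ⊓ ¬D)) unsat w.r.t. T
   all branches close; clash {F, ¬F} at x₀
2. Hence (E ⊓ F) ⊑ (A ⊔ D): entailed.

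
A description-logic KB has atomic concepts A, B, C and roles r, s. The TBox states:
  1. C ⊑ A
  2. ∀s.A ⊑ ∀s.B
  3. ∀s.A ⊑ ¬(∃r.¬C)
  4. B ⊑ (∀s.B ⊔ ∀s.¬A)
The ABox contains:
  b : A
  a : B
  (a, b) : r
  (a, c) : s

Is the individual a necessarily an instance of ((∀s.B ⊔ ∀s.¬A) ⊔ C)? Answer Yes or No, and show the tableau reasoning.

Yes

1. a : ((∀s.B ⊔ ∀s.¬A) ⊔ C)?  L(a) = {B} ∪ {((∃s.¬B ⊓ ∃s.A) ⊓ ¬C)}
   clash {B, ¬B} at an ∃-successor — a ∈ ((∀s.B ⊔ ∀s.¬A) ⊔ C)
2. Hence a : ((∀s.B ⊔ ∀s.¬A) ⊔ C): entailed.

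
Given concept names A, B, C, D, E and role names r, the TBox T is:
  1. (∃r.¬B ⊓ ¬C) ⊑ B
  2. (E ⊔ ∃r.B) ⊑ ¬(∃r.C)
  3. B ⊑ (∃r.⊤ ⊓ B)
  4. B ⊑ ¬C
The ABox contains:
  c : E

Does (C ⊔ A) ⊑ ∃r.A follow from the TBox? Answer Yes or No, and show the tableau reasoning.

No

1. (C ⊔ A) ⊑ ∃r.A  ⇔  ((C ⊔ A) ⊓ ∀r.¬A) unsat w.r.t. T
   open: L(x₀) ⊇ {C, ¬B, ¬E, ∀r.¬A, ∀r.¬B}
2. Hence (C ⊔ A) ⊑ ∃r.A: not entailed.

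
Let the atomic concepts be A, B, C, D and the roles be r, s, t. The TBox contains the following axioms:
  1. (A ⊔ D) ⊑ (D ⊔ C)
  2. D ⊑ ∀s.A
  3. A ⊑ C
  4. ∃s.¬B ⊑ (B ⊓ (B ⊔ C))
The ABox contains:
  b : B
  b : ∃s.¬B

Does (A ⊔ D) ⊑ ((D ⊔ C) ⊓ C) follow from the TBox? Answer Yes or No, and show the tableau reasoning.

1. (A ⊔ D) ⊑ ((D ⊔ C) ⊓ C)  ⇔  ((A ⊔ D) ⊓ ((¬D ⊓ ¬C) ⊔ ¬C)) unsat w.r.t. T
   apply at x₀: (A ⊔ D)⊑(D ⊔ C)
   open: L(x₀) ⊇ {D, ¬A, ¬C, ∀s.A, ∀s.B}
2. Hence (A ⊔ D) ⊑ ((D ⊔ C) ⊓ C): not entailed.

No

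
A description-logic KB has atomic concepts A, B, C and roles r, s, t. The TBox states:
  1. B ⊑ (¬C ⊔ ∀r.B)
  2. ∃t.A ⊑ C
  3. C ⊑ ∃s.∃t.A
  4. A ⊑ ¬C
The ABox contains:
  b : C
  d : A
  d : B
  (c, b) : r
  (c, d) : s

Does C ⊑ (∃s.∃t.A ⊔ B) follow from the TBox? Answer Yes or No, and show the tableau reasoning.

1. C ⊑ (∃s.∃t.A ⊔ B)  ⇔  (C ⊓ (∀s.∀t.¬A ⊓ ¬B)) unsat w.r.t. T
   all branches close; clash {C, ¬C} at x₀
2. Hence C ⊑ (∃s.∃t.A ⊔ B): entailed.

Yes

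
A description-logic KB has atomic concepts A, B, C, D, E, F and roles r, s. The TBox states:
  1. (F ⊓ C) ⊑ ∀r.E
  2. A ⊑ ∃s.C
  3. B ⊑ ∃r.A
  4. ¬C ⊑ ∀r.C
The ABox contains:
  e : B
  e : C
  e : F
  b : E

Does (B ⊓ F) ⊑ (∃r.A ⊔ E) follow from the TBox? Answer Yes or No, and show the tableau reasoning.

Yes

1. (B ⊓ F) ⊑ (∃r.A ⊔ E)  ⇔  ((B ⊓ F) ⊓ (∀r.¬A ⊓ ¬E)) unsat w.r.t. T
   all branches close; clash {A, ¬A} at an ∃-successor
2. Hence (B ⊓ F) ⊑ (∃r.A ⊔ E): entailed.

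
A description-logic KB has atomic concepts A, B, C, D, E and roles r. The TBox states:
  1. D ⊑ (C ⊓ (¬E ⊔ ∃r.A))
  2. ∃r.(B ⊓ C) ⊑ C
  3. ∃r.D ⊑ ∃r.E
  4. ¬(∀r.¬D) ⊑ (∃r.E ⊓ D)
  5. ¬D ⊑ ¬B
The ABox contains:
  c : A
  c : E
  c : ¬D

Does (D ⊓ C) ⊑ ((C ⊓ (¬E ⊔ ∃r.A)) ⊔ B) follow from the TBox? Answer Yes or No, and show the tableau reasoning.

1. (D ⊓ C) ⊑ ((C ⊓ (¬E ⊔ ∃r.A)) ⊔ B)  ⇔  ((D ⊓ C) ⊓ ((¬C ⊔ (E ⊓ ∀r.¬A)) ⊓ ¬B)) unsat w.r.t. T
   all branches close; clash {A, ¬A} at an ∃-successor
2. Hence (D ⊓ C) ⊑ ((C ⊓ (¬E ⊔ ∃r.A)) ⊔ B): entailed.

Yes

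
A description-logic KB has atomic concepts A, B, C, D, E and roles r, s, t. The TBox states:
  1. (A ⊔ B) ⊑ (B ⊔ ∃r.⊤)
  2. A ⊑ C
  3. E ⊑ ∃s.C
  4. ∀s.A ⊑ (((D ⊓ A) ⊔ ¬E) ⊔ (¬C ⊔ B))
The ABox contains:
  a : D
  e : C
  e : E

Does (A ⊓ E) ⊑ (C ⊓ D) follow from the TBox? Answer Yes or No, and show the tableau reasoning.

1. (A ⊓ E) ⊑ (C ⊓ D)  ⇔  ((A ⊓ E) ⊓ (¬C ⊔ ¬D)) unsat w.r.t. T
   apply at x₀: A⊑C; E⊑∃s.C
   open: L(x₀) ⊇ {A, B, C, E, ¬D, …} (+ ∃-successors)
2. Hence (A ⊓ E) ⊑ (C ⊓ D): not entailed.

No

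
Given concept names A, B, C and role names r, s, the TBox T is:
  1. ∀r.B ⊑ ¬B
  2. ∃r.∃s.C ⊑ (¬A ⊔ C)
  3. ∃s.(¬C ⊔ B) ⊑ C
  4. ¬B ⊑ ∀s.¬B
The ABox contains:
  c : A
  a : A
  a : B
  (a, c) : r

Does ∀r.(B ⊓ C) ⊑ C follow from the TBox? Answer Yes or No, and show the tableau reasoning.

1. ∀r.(B ⊓ C) ⊑ C  ⇔  (∀r.(B ⊓ C) ⊓ ¬C) unsat w.r.t. T
   open: L(x₀) ⊇ {¬B, ¬C, ∀r.(B ⊓ C), ∀r.∀s.¬C, ∀s.(C ⊓ ¬B), …}
2. Hence ∀r.(B ⊓ C) ⊑ C: not entailed.

No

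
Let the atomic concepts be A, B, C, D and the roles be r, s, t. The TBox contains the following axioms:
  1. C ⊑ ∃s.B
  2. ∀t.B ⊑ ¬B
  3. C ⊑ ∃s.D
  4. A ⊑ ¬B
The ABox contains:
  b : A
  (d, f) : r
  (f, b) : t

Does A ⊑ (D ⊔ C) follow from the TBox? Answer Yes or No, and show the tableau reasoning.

No

1. A ⊑ (D ⊔ C)  ⇔  (A ⊓ (¬D ⊓ ¬C)) unsat w.r.t. T
   apply at x₀: A⊑¬B
   open: L(x₀) ⊇ {A, ¬B, ¬C, ¬D}
2. Hence A ⊑ (D ⊔ C): not entailed.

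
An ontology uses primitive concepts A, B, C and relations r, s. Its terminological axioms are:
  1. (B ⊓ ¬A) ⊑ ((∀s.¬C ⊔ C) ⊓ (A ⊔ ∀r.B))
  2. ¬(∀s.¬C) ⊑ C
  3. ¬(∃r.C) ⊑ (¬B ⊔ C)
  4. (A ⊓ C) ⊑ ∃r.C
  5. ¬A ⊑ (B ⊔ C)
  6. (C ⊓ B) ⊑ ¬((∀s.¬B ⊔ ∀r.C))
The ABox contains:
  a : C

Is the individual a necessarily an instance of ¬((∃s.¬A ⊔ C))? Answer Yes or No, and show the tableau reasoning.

No

1. a : ¬((∃s.¬A ⊔ C))?  L(a) = {C} ∪ {(∃s.¬A ⊔ C)}
   open: L(a) ⊇ {A, C, ¬B, ∃r.C} (+ ∃-successors) — a ∉ ¬((∃s.¬A ⊔ C)) possible
2. Hence a : ¬((∃s.¬A ⊔ C)): not entailed.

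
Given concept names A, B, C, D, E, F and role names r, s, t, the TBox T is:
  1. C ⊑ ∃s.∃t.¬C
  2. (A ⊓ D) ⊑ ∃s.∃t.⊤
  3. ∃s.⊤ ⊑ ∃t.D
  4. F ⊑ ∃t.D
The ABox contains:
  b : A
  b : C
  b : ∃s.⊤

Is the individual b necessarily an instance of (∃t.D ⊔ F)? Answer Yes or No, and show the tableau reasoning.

1. b : (∃t.D ⊔ F)?  L(b) = {A, C, ∃s.⊤} ∪ {(∀t.¬D ⊓ ¬F)}
   clash {D, ¬D} at an ∃-successor — b ∈ (∃t.D ⊔ F)
2. Hence b : (∃t.D ⊔ F): entailed.

Yes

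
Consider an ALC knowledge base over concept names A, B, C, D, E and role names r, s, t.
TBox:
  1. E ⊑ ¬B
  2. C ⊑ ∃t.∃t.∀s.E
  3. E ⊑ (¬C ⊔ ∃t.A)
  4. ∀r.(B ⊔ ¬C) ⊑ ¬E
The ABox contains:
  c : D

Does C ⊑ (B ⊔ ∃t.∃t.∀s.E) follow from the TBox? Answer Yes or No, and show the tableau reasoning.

1. C ⊑ (B ⊔ ∃t.∃t.∀s.E)  ⇔  (C ⊓ (¬B ⊓ ∀t.∀t.∃s.¬E)) unsat w.r.t. T
   all branches close; clash {E, ¬E} at an ∃-successor
2. Hence C ⊑ (B ⊔ ∃t.∃t.∀s.E): entailed.

Yes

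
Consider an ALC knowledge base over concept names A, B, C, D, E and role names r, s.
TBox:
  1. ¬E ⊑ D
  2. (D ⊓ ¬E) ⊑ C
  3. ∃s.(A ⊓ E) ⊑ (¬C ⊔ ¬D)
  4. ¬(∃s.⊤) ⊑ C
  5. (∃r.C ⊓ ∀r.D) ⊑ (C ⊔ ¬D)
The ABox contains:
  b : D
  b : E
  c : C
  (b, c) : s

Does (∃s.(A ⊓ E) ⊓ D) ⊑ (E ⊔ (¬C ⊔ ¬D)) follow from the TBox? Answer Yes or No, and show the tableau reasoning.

1. (∃s.(A ⊓ E) ⊓ D) ⊑ (E ⊔ (¬C ⊔ ¬D))  ⇔  ((∃s.(A ⊓ E) ⊓ D) ⊓ (¬E ⊓ (C ⊓ D))) unsat w.r.t. T
   all branches close; clash {D, ¬D} at x₀
2. Hence (∃s.(A ⊓ E) ⊓ D) ⊑ (E ⊔ (¬C ⊔ ¬D)): entailed.

Yes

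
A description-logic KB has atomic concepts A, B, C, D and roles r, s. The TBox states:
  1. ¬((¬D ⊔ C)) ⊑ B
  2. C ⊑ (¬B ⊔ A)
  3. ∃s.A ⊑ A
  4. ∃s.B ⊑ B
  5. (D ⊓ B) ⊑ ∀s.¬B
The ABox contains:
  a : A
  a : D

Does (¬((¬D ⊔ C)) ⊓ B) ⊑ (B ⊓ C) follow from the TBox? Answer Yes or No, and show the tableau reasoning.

No

1. (¬((¬D ⊔ C)) ⊓ B) ⊑ (B ⊓ C)  ⇔  (((D ⊓ ¬C) ⊓ B) ⊓ (¬B ⊔ ¬C)) unsat w.r.t. T
   open: L(x₀) ⊇ {B, D, ¬C, ∀s.¬A, ∀s.¬B}
2. Hence (¬((¬D ⊔ C)) ⊓ B) ⊑ (B ⊓ C): not entailed.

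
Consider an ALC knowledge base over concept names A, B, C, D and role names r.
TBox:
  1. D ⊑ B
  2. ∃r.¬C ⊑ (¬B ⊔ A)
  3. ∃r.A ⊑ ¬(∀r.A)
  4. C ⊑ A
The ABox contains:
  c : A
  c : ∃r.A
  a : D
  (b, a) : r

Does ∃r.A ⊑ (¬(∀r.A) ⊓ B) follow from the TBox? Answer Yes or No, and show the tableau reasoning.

No

1. ∃r.A ⊑ (¬(∀r.A) ⊓ B)  ⇔  (∃r.A ⊓ (∀r.A ⊔ ¬B)) unsat w.r.t. T
   apply at x₀: ∃r.A⊑¬(∀r.A)
   open: L(x₀) ⊇ {¬B, ¬C, ¬D, ∃r.A, ∃r.¬A} (+ ∃-successors)
2. Hence ∃r.A ⊑ (¬(∀r.A) ⊓ B): not entailed.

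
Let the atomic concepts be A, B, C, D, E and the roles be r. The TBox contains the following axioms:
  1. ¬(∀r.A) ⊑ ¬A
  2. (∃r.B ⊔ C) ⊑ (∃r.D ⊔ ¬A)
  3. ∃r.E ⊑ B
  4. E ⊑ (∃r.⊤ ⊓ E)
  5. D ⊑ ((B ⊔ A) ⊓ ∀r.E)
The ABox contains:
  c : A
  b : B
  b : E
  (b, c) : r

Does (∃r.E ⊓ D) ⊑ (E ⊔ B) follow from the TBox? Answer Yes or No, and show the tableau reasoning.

Yes

1. (∃r.E ⊓ D) ⊑ (E ⊔ B)  ⇔  ((∃r.E ⊓ D) ⊓ (¬E ⊓ ¬B)) unsat w.r.t. T
   all branches close; clash {A, ¬A} at x₀
2. Hence (∃r.E ⊓ D) ⊑ (E ⊔ B): entailed.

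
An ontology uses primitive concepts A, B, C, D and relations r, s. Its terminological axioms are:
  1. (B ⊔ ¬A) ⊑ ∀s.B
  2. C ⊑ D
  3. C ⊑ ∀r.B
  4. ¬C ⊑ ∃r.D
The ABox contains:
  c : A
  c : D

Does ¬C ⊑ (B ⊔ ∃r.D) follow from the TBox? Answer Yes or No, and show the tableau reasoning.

Yes

1. ¬C ⊑ (B ⊔ ∃r.D)  ⇔  (¬C ⊓ (¬B ⊓ ∀r.¬D)) unsat w.r.t. T
   all branches close; clash {D, ¬D} at an ∃-successor
2. Hence ¬C ⊑ (B ⊔ ∃r.D): entailed.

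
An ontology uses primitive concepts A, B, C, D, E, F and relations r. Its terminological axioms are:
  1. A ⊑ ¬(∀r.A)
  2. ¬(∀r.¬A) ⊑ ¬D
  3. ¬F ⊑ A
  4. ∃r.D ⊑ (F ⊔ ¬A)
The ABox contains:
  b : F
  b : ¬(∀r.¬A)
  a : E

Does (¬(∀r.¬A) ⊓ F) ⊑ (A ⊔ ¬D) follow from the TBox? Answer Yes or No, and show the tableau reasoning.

Yes

1. (¬(∀r.¬A) ⊓ F) ⊑ (A ⊔ ¬D)  ⇔  ((∃r.A ⊓ F) ⊓ (¬A ⊓ D)) unsat w.r.t. T
   all branches close; clash {D, ¬D} at x₀
2. Hence (¬(∀r.¬A) ⊓ F) ⊑ (A ⊔ ¬D): entailed.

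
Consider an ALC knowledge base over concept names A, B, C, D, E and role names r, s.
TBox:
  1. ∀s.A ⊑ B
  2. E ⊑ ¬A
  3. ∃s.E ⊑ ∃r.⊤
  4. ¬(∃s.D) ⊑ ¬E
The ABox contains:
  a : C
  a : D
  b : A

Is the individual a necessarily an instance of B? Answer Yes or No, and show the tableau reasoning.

No

1. a : B?  L(a) = {C, D} ∪ {¬B}
   open: L(a) ⊇ {C, D, ¬B, ¬E, ∀s.¬E, …} (+ ∃-successors) — a ∉ B possible
2. Hence a : B: not entailed.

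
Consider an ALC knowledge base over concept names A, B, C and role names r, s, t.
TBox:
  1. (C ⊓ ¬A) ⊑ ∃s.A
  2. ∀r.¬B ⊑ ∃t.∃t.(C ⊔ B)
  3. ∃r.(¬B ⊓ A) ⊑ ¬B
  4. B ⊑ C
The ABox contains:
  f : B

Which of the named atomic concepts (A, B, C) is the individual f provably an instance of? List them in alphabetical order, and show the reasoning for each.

{B, C}

1. f : A?  L(f) = {B} ∪ {¬A}
   apply at f: B⊑C
   open: L(f) ⊇ {B, C, ¬A, ∀r.(B ⊔ ¬A), ∃r.B, …} (+ ∃-successors) — f ∉ A possible
2. f : B?  L(f) = {B} ∪ {¬B}
   clash {B, ¬B} at f — f ∈ B
3. f : C?  L(f) = {B} ∪ {¬C}
   clash {C, ¬C} at f — f ∈ C
4. Entailed for f: {B, C}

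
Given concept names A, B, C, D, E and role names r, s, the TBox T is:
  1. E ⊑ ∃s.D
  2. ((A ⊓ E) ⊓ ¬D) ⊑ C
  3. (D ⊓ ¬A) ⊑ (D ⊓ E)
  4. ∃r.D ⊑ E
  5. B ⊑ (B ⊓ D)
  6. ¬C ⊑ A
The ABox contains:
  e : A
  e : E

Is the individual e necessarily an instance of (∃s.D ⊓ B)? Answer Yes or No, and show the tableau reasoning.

No

1. e : (∃s.D ⊓ B)?  L(e) = {A, E} ∪ {(∀s.¬D ⊔ ¬B)}
   apply at e: E⊑∃s.D
   open: L(e) ⊇ {A, D, E, ¬B, ∃s.D} (+ ∃-successors) — e ∉ (∃s.D ⊓ B) possible
2. Hence e : (∃s.D ⊓ B): not entailed.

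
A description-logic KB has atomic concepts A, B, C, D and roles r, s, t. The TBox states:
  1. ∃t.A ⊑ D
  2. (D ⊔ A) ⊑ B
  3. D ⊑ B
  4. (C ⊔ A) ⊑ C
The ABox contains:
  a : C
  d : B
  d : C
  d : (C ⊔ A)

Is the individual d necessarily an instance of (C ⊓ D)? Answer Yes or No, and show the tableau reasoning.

1. d : (C ⊓ D)?  L(d) = {B, C, (C ⊔ A)} ∪ {(¬C ⊔ ¬D)}
   open: L(d) ⊇ {B, C, ¬D, ∀t.¬A} — d ∉ (C ⊓ D) possible
2. Hence d : (C ⊓ D): not entailed.

No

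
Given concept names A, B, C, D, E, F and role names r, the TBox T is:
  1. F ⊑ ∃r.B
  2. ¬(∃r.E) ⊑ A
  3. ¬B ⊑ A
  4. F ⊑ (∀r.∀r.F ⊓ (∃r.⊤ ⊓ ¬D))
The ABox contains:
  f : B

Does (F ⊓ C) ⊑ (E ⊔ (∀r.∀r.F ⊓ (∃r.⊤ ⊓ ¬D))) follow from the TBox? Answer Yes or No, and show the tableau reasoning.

1. (F ⊓ C) ⊑ (E ⊔ (∀r.∀r.F ⊓ (∃r.⊤ ⊓ ¬D)))  ⇔  ((F ⊓ C) ⊓ (¬E ⊓ (∃r.∃r.¬F ⊔ (∀r.⊥ ⊔ D)))) unsat w.r.t. T
   all branches close; clash {D, ¬D} at x₀
2. Hence (F ⊓ C) ⊑ (E ⊔ (∀r.∀r.F ⊓ (∃r.⊤ ⊓ ¬D))): entailed.

Yes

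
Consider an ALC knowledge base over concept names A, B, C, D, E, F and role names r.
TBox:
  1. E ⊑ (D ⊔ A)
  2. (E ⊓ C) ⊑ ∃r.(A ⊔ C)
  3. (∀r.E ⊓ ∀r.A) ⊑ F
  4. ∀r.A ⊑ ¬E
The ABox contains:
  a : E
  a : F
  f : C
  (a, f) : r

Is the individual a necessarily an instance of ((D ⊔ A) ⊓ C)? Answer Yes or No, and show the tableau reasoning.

No

1. a : ((D ⊔ A) ⊓ C)?  L(a) = {E, F} ∪ {((¬D ⊓ ¬A) ⊔ ¬C)}
   apply at a: E⊑(D ⊔ A)
   open: L(a) ⊇ {D, E, F, ¬C, ∃r.¬A} (+ ∃-successors) — a ∉ ((D ⊔ A) ⊓ C) possible
2. Hence a : ((D ⊔ A) ⊓ C): not entailed.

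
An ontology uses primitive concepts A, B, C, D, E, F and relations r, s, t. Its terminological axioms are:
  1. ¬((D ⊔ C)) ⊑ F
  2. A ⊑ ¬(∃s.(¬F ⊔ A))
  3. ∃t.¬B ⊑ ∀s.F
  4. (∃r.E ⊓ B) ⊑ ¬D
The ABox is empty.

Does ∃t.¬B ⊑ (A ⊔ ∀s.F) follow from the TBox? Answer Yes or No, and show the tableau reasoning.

Yes

1. ∃t.¬B ⊑ (A ⊔ ∀s.F)  ⇔  (∃t.¬B ⊓ (¬A ⊓ ∃s.¬F)) unsat w.r.t. T
   all branches close; clash {F, ¬F} at an ∃-successor
2. Hence ∃t.¬B ⊑ (A ⊔ ∀s.F): entailed.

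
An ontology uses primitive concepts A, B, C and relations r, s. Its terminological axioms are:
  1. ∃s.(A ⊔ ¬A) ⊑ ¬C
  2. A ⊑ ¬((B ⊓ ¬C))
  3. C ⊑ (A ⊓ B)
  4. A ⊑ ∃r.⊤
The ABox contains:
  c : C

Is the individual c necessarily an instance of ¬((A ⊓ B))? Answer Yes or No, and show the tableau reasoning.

1. c : ¬((A ⊓ B))?  L(c) = {C} ∪ {(A ⊓ B)}
   apply at c: A⊑¬((B ⊓ ¬C)); A⊑∃r.⊤
   open: L(c) ⊇ {A, B, C, ∀s.(¬A ⊓ A), ∃r.⊤} (+ ∃-successors) — c ∉ ¬((A ⊓ B)) possible
2. Hence c : ¬((A ⊓ B)): not entailed.

No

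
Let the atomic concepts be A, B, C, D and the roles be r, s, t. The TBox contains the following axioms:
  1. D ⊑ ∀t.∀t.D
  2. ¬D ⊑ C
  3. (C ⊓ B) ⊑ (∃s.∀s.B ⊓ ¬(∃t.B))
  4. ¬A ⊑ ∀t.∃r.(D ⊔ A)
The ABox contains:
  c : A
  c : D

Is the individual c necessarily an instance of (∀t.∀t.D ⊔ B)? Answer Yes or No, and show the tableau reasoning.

Yes

1. c : (∀t.∀t.D ⊔ B)?  L(c) = {A, D} ∪ {(∃t.∃t.¬D ⊓ ¬B)}
   clash {D, ¬D} at an ∃-successor — c ∈ (∀t.∀t.D ⊔ B)
2. Hence c : (∀t.∀t.D ⊔ B): entailed.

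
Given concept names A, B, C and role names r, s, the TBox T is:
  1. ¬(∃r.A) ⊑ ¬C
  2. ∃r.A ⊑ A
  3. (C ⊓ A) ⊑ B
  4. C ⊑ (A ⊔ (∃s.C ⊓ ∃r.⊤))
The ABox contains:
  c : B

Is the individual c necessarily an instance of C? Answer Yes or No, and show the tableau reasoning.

1. c : C?  L(c) = {B} ∪ {¬C}
   open: L(c) ⊇ {B, ¬C, ∀r.¬A} — c ∉ C possible
2. Hence c : C: not entailed.

No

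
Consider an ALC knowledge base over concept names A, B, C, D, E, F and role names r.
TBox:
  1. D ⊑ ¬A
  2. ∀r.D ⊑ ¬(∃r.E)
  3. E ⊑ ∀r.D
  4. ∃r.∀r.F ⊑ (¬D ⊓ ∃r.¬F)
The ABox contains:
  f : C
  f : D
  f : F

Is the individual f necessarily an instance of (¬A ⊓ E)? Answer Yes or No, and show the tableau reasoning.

No

1. f : (¬A ⊓ E)?  L(f) = {C, D, F} ∪ {(A ⊔ ¬E)}
   apply at f: D⊑¬A
   open: L(f) ⊇ {C, D, F, ¬A, ¬E, …} (+ ∃-successors) — f ∉ (¬A ⊓ E) possible
2. Hence f : (¬A ⊓ E): not entailed.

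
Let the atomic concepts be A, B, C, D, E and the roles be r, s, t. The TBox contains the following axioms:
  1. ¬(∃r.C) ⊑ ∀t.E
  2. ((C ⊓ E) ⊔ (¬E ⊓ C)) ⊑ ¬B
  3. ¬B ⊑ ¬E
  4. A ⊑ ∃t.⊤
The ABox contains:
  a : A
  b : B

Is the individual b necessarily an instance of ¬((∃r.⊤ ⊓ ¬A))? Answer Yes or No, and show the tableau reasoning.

1. b : ¬((∃r.⊤ ⊓ ¬A))?  L(b) = {B} ∪ {(∃r.⊤ ⊓ ¬A)}
   open: L(b) ⊇ {B, E, ¬A, ¬C, ∃r.C, …} (+ ∃-successors) — b ∉ ¬((∃r.⊤ ⊓ ¬A)) possible
2. Hence b : ¬((∃r.⊤ ⊓ ¬A)): not entailed.

No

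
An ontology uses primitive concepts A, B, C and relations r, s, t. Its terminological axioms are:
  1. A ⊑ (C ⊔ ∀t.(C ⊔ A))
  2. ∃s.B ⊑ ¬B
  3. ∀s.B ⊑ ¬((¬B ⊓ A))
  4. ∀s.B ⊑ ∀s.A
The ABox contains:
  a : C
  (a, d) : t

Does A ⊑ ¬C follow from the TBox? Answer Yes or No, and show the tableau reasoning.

No

1. A ⊑ ¬C  ⇔  (A ⊓ C) unsat w.r.t. T
   apply at x₀: A⊑(C ⊔ ∀t.(C ⊔ A))
   open: L(x₀) ⊇ {A, C, ∀s.¬B, ∃s.¬B} (+ ∃-successors)
2. Hence A ⊑ ¬C: not entailed.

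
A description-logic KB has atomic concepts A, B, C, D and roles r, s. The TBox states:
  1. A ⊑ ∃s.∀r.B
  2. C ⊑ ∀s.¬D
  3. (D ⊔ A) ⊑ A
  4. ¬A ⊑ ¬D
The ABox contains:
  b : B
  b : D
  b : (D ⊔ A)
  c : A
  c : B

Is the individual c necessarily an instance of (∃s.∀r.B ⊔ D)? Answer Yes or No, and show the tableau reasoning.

1. c : (∃s.∀r.B ⊔ D)?  L(c) = {A, B} ∪ {(∀s.∃r.¬B ⊓ ¬D)}
   clash {B, ¬B} at an ∃-successor — c ∈ (∃s.∀r.B ⊔ D)
2. Hence c : (∃s.∀r.B ⊔ D): entailed.

Yes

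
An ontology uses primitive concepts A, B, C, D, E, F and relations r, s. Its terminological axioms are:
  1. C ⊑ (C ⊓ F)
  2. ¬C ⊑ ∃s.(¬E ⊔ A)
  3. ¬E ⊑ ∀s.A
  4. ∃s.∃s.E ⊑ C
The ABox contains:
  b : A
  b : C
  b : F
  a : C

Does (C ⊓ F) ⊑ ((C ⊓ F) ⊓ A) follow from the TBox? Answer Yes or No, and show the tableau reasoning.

No

1. (C ⊓ F) ⊑ ((C ⊓ F) ⊓ A)  ⇔  ((C ⊓ F) ⊓ ((¬C ⊔ ¬F) ⊔ ¬A)) unsat w.r.t. T
   open: L(x₀) ⊇ {C, E, F, ¬A}
2. Hence (C ⊓ F) ⊑ ((C ⊓ F) ⊓ A): not entailed.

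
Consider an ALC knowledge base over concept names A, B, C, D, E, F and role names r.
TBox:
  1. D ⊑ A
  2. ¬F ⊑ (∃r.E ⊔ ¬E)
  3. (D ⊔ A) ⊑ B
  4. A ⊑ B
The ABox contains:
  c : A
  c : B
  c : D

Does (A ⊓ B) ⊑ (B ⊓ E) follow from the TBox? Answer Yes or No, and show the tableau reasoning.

No

1. (A ⊓ B) ⊑ (B ⊓ E)  ⇔  ((A ⊓ B) ⊓ (¬B ⊔ ¬E)) unsat w.r.t. T
   open: L(x₀) ⊇ {A, B, F, ¬E}
2. Hence (A ⊓ B) ⊑ (B ⊓ E): not entailed.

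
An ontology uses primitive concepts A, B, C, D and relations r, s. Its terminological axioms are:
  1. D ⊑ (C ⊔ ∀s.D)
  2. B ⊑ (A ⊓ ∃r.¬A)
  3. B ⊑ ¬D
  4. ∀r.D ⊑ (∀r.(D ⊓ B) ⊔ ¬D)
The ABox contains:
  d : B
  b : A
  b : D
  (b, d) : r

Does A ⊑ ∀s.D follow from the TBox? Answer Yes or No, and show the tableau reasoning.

No

1. A ⊑ ∀s.D  ⇔  (A ⊓ ∃s.¬D) unsat w.r.t. T
   open: L(x₀) ⊇ {A, ¬B, ¬D, ∃r.¬D, ∃s.¬D} (+ ∃-successors)
2. Hence A ⊑ ∀s.D: not entailed.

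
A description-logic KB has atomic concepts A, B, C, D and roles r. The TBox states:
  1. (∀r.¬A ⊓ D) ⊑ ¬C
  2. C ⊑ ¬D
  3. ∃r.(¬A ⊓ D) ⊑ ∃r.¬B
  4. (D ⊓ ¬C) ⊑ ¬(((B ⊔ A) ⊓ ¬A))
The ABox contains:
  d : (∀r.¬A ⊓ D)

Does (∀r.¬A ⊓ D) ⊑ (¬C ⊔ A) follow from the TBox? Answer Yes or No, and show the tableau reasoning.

Yes

1. (∀r.¬A ⊓ D) ⊑ (¬C ⊔ A)  ⇔  ((∀r.¬A ⊓ D) ⊓ (C ⊓ ¬A)) unsat w.r.t. T
   all branches close; clash {D, ¬D} at x₀
2. Hence (∀r.¬A ⊓ D) ⊑ (¬C ⊔ A): entailed.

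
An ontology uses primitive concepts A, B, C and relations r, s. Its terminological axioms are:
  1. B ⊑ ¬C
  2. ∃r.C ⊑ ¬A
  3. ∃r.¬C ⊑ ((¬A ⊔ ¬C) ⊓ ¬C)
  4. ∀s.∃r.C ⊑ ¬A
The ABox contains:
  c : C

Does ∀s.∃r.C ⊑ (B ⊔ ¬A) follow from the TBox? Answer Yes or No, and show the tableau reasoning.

Yes

1. ∀s.∃r.C ⊑ (B ⊔ ¬A)  ⇔  (∀s.∃r.C ⊓ (¬B ⊓ A)) unsat w.r.t. T
   all branches close; clash {A, ¬A} at x₀
2. Hence ∀s.∃r.C ⊑ (B ⊔ ¬A): entailed.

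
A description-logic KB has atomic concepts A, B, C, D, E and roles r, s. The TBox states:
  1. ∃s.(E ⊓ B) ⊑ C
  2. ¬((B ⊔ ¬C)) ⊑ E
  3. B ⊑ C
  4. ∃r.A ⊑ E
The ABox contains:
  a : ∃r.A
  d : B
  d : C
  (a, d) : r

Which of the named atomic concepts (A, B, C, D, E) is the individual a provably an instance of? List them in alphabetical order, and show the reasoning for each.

1. a : A?  L(a) = {∃r.A} ∪ {¬A}
   apply at a: ∃r.A⊑E
   open: L(a) ⊇ {E, ¬A, ¬B, ¬C, ∀s.(¬E ⊔ ¬B), …} (+ ∃-successors) — a ∉ A possible
2. a : B?  L(a) = {∃r.A} ∪ {¬B}
   apply at a: ∃r.A⊑E
   open: L(a) ⊇ {E, ¬B, ¬C, ∀s.(¬E ⊔ ¬B), ∃r.A} (+ ∃-successors) — a ∉ B possible
3. a : C?  L(a) = {∃r.A} ∪ {¬C}
   apply at a: ∃r.A⊑E
   open: L(a) ⊇ {E, ¬B, ¬C, ∀s.(¬E ⊔ ¬B), ∃r.A} (+ ∃-successors) — a ∉ C possible
4. a : D?  L(a) = {∃r.A} ∪ {¬D}
   apply at a: ∃r.A⊑E
   open: L(a) ⊇ {E, ¬B, ¬C, ¬D, ∀s.(¬E ⊔ ¬B), …} (+ ∃-successors) — a ∉ D possible
5. a : E?  L(a) = {∃r.A} ∪ {¬E}
   clash {E, ¬E} at a — a ∈ E
6. Entailed for a: {E}

{E}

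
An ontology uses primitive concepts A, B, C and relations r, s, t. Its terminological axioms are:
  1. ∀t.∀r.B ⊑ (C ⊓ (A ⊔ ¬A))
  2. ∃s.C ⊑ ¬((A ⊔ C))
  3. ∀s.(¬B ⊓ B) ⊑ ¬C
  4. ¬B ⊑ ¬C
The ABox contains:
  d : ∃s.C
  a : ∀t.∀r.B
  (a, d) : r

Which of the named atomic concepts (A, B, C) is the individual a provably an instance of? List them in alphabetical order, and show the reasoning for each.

1. a : A?  L(a) = {∀t.∀r.B} ∪ {¬A}
   apply at a: ∀t.∀r.B⊑(C ⊓ (A ⊔ ¬A))
   open: L(a) ⊇ {B, C, ¬A, ∀s.¬C, ∀t.∀r.B, …} (+ ∃-successors) — a ∉ A possible
2. a : B?  L(a) = {∀t.∀r.B} ∪ {¬B}
   clash {C, ¬C} at a — a ∈ B
3. a : C?  L(a) = {∀t.∀r.B} ∪ {¬C}
   clash {C, ¬C} at a — a ∈ C
4. Entailed for a: {B, C}

{B, C}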